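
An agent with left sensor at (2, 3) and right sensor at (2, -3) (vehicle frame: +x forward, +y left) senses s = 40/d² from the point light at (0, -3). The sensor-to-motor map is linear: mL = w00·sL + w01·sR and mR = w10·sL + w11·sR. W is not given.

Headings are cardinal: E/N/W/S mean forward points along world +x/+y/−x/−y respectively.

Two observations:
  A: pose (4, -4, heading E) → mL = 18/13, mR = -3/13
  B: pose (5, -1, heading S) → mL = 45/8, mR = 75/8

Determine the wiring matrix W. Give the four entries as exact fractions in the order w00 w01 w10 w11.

1 1/2 -1 1

obs A: pose=(4,-4,E) → sL=1, sR=10/13, mL=18/13, mR=-3/13
obs B: pose=(5,-1,S) → sL=5/8, sR=10, mL=45/8, mR=75/8
sensor matrix S = [[1, 10/13], [5/8, 10]]; det S = 495/52
solve [mL_A; mL_B] = S·[w00; w01] and [mR_A; mR_B] = S·[w10; w11]:
  w00 = 1, w01 = 1/2, w10 = -1, w11 = 1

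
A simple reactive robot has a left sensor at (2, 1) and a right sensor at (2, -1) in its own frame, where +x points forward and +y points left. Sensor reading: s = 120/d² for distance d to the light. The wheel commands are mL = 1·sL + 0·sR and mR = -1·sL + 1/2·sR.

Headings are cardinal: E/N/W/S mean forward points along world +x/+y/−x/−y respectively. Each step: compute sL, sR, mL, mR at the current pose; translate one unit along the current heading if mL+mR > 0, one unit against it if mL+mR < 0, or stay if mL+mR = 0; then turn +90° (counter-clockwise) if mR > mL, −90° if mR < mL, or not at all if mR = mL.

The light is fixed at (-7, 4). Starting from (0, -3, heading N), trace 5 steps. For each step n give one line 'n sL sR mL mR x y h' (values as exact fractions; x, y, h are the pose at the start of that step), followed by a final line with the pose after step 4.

n=0: pose=(0,-3,N); sL=120/61, sR=120/89; mL=120/61, mR=-7020/5429; mL+mR=60/89 → advance +1; mR−mL=-17700/5429 → turn -1·90°
n=1: pose=(0,-2,E); sL=60/53, sR=12/13; mL=60/53, mR=-462/689; mL+mR=6/13 → advance +1; mR−mL=-1242/689 → turn -1·90°
n=2: pose=(1,-2,S); sL=24/29, sR=120/113; mL=24/29, mR=-972/3277; mL+mR=60/113 → advance +1; mR−mL=-3684/3277 → turn -1·90°
n=3: pose=(1,-3,W); sL=6/5, sR=5/3; mL=6/5, mR=-11/30; mL+mR=5/6 → advance +1; mR−mL=-47/30 → turn -1·90°
n=4: pose=(0,-3,N); sL=120/61, sR=120/89; mL=120/61, mR=-7020/5429; mL+mR=60/89 → advance +1; mR−mL=-17700/5429 → turn -1·90°

0 120/61 120/89 120/61 -7020/5429 0 -3 N
1 60/53 12/13 60/53 -462/689 0 -2 E
2 24/29 120/113 24/29 -972/3277 1 -2 S
3 6/5 5/3 6/5 -11/30 1 -3 W
4 120/61 120/89 120/61 -7020/5429 0 -3 N
final 0 -2 E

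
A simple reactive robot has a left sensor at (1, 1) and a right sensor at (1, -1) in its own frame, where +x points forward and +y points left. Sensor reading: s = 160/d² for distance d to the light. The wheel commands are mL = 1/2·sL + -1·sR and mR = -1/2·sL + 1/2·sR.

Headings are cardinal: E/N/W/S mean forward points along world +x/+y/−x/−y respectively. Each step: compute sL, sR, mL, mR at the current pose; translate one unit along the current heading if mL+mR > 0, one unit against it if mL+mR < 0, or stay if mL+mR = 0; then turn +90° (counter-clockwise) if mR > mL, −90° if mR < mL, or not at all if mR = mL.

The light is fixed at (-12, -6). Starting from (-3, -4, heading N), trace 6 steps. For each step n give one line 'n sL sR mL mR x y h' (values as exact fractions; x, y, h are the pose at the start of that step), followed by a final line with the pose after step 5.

n=0: pose=(-3,-4,N); sL=160/73, sR=160/109; mL=-2960/7957, mR=-2880/7957; mL+mR=-80/109 → advance -1; mR−mL=80/7957 → turn +1·90°
n=1: pose=(-3,-5,W); sL=5/2, sR=40/17; mL=-75/68, mR=-5/68; mL+mR=-20/17 → advance -1; mR−mL=35/34 → turn +1·90°
n=2: pose=(-2,-5,S); sL=160/121, sR=160/81; mL=-12880/9801, mR=3200/9801; mL+mR=-80/81 → advance -1; mR−mL=5360/3267 → turn +1·90°
n=3: pose=(-2,-4,E); sL=16/13, sR=80/61; mL=-552/793, mR=32/793; mL+mR=-40/61 → advance -1; mR−mL=584/793 → turn +1·90°
n=4: pose=(-3,-4,N); sL=160/73, sR=160/109; mL=-2960/7957, mR=-2880/7957; mL+mR=-80/109 → advance -1; mR−mL=80/7957 → turn +1·90°
n=5: pose=(-3,-5,W); sL=5/2, sR=40/17; mL=-75/68, mR=-5/68; mL+mR=-20/17 → advance -1; mR−mL=35/34 → turn +1·90°

0 160/73 160/109 -2960/7957 -2880/7957 -3 -4 N
1 5/2 40/17 -75/68 -5/68 -3 -5 W
2 160/121 160/81 -12880/9801 3200/9801 -2 -5 S
3 16/13 80/61 -552/793 32/793 -2 -4 E
4 160/73 160/109 -2960/7957 -2880/7957 -3 -4 N
5 5/2 40/17 -75/68 -5/68 -3 -5 W
final -2 -5 S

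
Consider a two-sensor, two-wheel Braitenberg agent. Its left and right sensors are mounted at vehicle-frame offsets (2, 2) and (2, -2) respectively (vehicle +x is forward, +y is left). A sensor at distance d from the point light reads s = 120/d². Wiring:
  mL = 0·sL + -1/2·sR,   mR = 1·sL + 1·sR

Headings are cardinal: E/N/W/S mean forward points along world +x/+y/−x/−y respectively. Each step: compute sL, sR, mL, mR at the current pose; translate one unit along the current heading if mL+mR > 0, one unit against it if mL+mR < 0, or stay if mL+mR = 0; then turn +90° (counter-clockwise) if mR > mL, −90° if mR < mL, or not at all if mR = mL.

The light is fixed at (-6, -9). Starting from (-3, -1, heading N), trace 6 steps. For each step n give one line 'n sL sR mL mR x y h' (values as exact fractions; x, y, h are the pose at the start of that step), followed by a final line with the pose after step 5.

0 120/101 24/25 -12/25 5424/2525 -3 -1 N
1 12/5 60/61 -30/61 1032/305 -3 0 W
2 24/13 120/49 -60/49 2736/637 -4 0 S
3 30/29 30/13 -15/13 1260/377 -4 -1 E
4 120/101 24/25 -12/25 5424/2525 -3 -1 N
5 12/5 60/61 -30/61 1032/305 -3 0 W
final -4 0 S

n=0: pose=(-3,-1,N); sL=120/101, sR=24/25; mL=-12/25, mR=5424/2525; mL+mR=4212/2525 → advance +1; mR−mL=6636/2525 → turn +1·90°
n=1: pose=(-3,0,W); sL=12/5, sR=60/61; mL=-30/61, mR=1032/305; mL+mR=882/305 → advance +1; mR−mL=1182/305 → turn +1·90°
n=2: pose=(-4,0,S); sL=24/13, sR=120/49; mL=-60/49, mR=2736/637; mL+mR=1956/637 → advance +1; mR−mL=3516/637 → turn +1·90°
n=3: pose=(-4,-1,E); sL=30/29, sR=30/13; mL=-15/13, mR=1260/377; mL+mR=825/377 → advance +1; mR−mL=1695/377 → turn +1·90°
n=4: pose=(-3,-1,N); sL=120/101, sR=24/25; mL=-12/25, mR=5424/2525; mL+mR=4212/2525 → advance +1; mR−mL=6636/2525 → turn +1·90°
n=5: pose=(-3,0,W); sL=12/5, sR=60/61; mL=-30/61, mR=1032/305; mL+mR=882/305 → advance +1; mR−mL=1182/305 → turn +1·90°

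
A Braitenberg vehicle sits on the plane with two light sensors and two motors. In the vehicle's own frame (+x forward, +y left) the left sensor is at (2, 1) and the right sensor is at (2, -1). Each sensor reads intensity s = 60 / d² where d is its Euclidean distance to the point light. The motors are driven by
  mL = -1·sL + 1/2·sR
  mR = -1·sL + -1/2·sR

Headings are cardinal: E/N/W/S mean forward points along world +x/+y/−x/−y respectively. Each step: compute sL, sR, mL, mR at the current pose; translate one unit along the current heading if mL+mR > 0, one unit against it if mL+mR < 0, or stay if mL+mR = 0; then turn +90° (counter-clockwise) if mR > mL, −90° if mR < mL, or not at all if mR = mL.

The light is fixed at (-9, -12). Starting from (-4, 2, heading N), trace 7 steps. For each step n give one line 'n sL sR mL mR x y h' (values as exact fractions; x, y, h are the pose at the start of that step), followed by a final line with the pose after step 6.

n=0: pose=(-4,2,N); sL=15/68, sR=15/73; mL=-585/4964, mR=-1605/4964; mL+mR=-15/34 → advance -1; mR−mL=-15/73 → turn -1·90°
n=1: pose=(-4,1,E); sL=12/49, sR=60/193; mL=-846/9457, mR=-3786/9457; mL+mR=-24/49 → advance -1; mR−mL=-60/193 → turn -1·90°
n=2: pose=(-5,1,S); sL=30/73, sR=6/13; mL=-171/949, mR=-609/949; mL+mR=-60/73 → advance -1; mR−mL=-6/13 → turn -1·90°
n=3: pose=(-5,2,W); sL=60/173, sR=60/229; mL=-8550/39617, mR=-18930/39617; mL+mR=-120/173 → advance -1; mR−mL=-60/229 → turn -1·90°
n=4: pose=(-4,2,N); sL=15/68, sR=15/73; mL=-585/4964, mR=-1605/4964; mL+mR=-15/34 → advance -1; mR−mL=-15/73 → turn -1·90°
n=5: pose=(-4,1,E); sL=12/49, sR=60/193; mL=-846/9457, mR=-3786/9457; mL+mR=-24/49 → advance -1; mR−mL=-60/193 → turn -1·90°
n=6: pose=(-5,1,S); sL=30/73, sR=6/13; mL=-171/949, mR=-609/949; mL+mR=-60/73 → advance -1; mR−mL=-6/13 → turn -1·90°

0 15/68 15/73 -585/4964 -1605/4964 -4 2 N
1 12/49 60/193 -846/9457 -3786/9457 -4 1 E
2 30/73 6/13 -171/949 -609/949 -5 1 S
3 60/173 60/229 -8550/39617 -18930/39617 -5 2 W
4 15/68 15/73 -585/4964 -1605/4964 -4 2 N
5 12/49 60/193 -846/9457 -3786/9457 -4 1 E
6 30/73 6/13 -171/949 -609/949 -5 1 S
final -5 2 W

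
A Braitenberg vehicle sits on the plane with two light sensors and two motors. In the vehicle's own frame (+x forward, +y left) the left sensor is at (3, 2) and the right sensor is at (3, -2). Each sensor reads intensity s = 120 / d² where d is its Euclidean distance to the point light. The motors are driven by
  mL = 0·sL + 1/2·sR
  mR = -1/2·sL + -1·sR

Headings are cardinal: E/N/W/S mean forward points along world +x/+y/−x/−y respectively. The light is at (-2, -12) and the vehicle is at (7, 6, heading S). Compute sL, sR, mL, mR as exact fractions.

left sensor world pos  = (9, 3); dL² = 346
right sensor world pos = (5, 3); dR² = 274
sL = 120/346 = 60/173
sR = 120/274 = 60/137
mL = 0·sL + 1/2·sR = 30/137
mR = -1/2·sL + -1·sR = -14490/23701

60/173 60/137 30/137 -14490/23701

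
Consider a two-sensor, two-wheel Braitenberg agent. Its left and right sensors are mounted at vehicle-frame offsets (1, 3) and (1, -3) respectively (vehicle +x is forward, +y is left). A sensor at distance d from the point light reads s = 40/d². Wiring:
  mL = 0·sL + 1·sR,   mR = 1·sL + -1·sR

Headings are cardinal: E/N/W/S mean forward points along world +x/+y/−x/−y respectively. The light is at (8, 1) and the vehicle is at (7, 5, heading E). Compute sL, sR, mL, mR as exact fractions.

40/49 40 40 -1920/49

left sensor world pos  = (8, 8); dL² = 49
right sensor world pos = (8, 2); dR² = 1
sL = 40/49 = 40/49
sR = 40/1 = 40
mL = 0·sL + 1·sR = 40
mR = 1·sL + -1·sR = -1920/49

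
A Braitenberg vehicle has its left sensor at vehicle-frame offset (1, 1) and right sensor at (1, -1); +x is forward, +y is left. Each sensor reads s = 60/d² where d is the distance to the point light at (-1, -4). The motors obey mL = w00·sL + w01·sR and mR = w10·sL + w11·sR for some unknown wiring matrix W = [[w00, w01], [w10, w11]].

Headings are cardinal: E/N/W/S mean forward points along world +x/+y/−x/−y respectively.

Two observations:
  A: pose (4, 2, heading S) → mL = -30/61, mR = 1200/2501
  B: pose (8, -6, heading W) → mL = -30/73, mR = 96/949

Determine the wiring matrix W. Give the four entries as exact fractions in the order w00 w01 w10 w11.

-1/2 0 -1 1

obs A: pose=(4,2,S) → sL=60/61, sR=60/41, mL=-30/61, mR=1200/2501
obs B: pose=(8,-6,W) → sL=60/73, sR=12/13, mL=-30/73, mR=96/949
sensor matrix S = [[60/61, 60/41], [60/73, 12/13]]; det S = -699840/2373449
solve [mL_A; mL_B] = S·[w00; w01] and [mR_A; mR_B] = S·[w10; w11]:
  w00 = -1/2, w01 = 0, w10 = -1, w11 = 1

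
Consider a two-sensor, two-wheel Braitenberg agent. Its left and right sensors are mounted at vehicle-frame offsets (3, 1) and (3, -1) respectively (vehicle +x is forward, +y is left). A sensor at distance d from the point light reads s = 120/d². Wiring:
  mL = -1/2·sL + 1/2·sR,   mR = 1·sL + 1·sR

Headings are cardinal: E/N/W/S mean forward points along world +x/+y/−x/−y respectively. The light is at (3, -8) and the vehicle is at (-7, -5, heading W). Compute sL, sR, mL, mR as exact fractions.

120/173 24/37 -144/6401 8592/6401

left sensor world pos  = (-10, -6); dL² = 173
right sensor world pos = (-10, -4); dR² = 185
sL = 120/173 = 120/173
sR = 120/185 = 24/37
mL = -1/2·sL + 1/2·sR = -144/6401
mR = 1·sL + 1·sR = 8592/6401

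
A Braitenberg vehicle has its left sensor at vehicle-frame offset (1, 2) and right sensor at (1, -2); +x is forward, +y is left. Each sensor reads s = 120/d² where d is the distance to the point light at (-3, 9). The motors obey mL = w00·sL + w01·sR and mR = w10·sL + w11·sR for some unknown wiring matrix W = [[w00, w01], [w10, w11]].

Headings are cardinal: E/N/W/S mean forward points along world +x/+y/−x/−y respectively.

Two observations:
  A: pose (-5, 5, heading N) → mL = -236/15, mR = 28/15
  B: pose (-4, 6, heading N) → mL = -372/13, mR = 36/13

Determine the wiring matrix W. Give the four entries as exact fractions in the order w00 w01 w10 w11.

-1/2 -1 -1 1/2

obs A: pose=(-5,5,N) → sL=24/5, sR=40/3, mL=-236/15, mR=28/15
obs B: pose=(-4,6,N) → sL=120/13, sR=24, mL=-372/13, mR=36/13
sensor matrix S = [[24/5, 40/3], [120/13, 24]]; det S = -512/65
solve [mL_A; mL_B] = S·[w00; w01] and [mR_A; mR_B] = S·[w10; w11]:
  w00 = -1/2, w01 = -1, w10 = -1, w11 = 1/2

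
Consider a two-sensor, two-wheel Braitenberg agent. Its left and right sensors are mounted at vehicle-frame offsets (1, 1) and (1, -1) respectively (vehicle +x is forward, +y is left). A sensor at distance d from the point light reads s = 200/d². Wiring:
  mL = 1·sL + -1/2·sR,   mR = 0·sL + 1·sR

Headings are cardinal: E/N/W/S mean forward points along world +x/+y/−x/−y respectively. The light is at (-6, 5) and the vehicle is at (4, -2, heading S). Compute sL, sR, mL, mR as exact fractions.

40/37 40/29 420/1073 40/29

left sensor world pos  = (5, -3); dL² = 185
right sensor world pos = (3, -3); dR² = 145
sL = 200/185 = 40/37
sR = 200/145 = 40/29
mL = 1·sL + -1/2·sR = 420/1073
mR = 0·sL + 1·sR = 40/29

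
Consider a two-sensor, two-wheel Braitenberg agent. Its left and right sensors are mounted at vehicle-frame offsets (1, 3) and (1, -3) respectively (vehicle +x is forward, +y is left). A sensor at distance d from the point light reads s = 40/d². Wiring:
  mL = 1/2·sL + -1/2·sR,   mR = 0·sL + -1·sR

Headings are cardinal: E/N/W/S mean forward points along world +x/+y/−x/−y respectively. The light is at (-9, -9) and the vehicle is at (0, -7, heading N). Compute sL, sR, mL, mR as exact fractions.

left sensor world pos  = (-3, -6); dL² = 45
right sensor world pos = (3, -6); dR² = 153
sL = 40/45 = 8/9
sR = 40/153 = 40/153
mL = 1/2·sL + -1/2·sR = 16/51
mR = 0·sL + -1·sR = -40/153

8/9 40/153 16/51 -40/153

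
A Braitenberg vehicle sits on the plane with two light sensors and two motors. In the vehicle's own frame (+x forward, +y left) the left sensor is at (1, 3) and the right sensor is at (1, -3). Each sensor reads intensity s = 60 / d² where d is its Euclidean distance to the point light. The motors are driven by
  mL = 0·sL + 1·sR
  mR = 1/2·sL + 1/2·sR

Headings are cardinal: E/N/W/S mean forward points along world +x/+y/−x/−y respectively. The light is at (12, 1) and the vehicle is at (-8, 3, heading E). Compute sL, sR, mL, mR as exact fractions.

left sensor world pos  = (-7, 6); dL² = 386
right sensor world pos = (-7, 0); dR² = 362
sL = 60/386 = 30/193
sR = 60/362 = 30/181
mL = 0·sL + 1·sR = 30/181
mR = 1/2·sL + 1/2·sR = 5610/34933

30/193 30/181 30/181 5610/34933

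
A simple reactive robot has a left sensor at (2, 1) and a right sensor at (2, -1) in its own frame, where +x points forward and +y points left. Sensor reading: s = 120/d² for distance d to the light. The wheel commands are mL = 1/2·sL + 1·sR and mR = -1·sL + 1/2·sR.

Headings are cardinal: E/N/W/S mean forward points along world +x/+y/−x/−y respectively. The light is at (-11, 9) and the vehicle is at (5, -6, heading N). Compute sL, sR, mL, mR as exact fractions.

60/197 60/229 18690/45113 -7830/45113

left sensor world pos  = (4, -4); dL² = 394
right sensor world pos = (6, -4); dR² = 458
sL = 120/394 = 60/197
sR = 120/458 = 60/229
mL = 1/2·sL + 1·sR = 18690/45113
mR = -1·sL + 1/2·sR = -7830/45113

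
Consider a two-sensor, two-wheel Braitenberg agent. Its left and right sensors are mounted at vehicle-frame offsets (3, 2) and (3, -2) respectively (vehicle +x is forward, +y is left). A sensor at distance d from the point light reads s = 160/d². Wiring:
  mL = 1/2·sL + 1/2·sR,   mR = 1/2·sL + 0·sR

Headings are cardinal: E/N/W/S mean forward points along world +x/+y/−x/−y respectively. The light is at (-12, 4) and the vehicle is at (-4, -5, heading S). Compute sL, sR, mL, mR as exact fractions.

left sensor world pos  = (-2, -8); dL² = 244
right sensor world pos = (-6, -8); dR² = 180
sL = 160/244 = 40/61
sR = 160/180 = 8/9
mL = 1/2·sL + 1/2·sR = 424/549
mR = 1/2·sL + 0·sR = 20/61

40/61 8/9 424/549 20/61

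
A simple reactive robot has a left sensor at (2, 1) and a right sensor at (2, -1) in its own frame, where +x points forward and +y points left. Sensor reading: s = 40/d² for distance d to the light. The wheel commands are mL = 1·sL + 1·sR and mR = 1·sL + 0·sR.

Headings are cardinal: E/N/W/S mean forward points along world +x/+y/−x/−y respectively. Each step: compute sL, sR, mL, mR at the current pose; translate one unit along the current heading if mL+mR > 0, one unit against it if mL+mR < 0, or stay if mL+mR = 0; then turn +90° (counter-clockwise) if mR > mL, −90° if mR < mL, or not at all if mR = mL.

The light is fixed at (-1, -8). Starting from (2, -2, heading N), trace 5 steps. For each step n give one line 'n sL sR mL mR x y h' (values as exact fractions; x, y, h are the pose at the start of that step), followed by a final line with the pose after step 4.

0 10/17 1/2 37/34 10/17 2 -2 N
1 40/89 40/61 6000/5429 40/89 2 -1 E
2 4/5 20/17 168/85 4/5 3 -1 S
3 40/29 40/53 3280/1537 40/29 3 -2 W
4 10/17 1/2 37/34 10/17 2 -2 N
final 2 -1 E

n=0: pose=(2,-2,N); sL=10/17, sR=1/2; mL=37/34, mR=10/17; mL+mR=57/34 → advance +1; mR−mL=-1/2 → turn -1·90°
n=1: pose=(2,-1,E); sL=40/89, sR=40/61; mL=6000/5429, mR=40/89; mL+mR=8440/5429 → advance +1; mR−mL=-40/61 → turn -1·90°
n=2: pose=(3,-1,S); sL=4/5, sR=20/17; mL=168/85, mR=4/5; mL+mR=236/85 → advance +1; mR−mL=-20/17 → turn -1·90°
n=3: pose=(3,-2,W); sL=40/29, sR=40/53; mL=3280/1537, mR=40/29; mL+mR=5400/1537 → advance +1; mR−mL=-40/53 → turn -1·90°
n=4: pose=(2,-2,N); sL=10/17, sR=1/2; mL=37/34, mR=10/17; mL+mR=57/34 → advance +1; mR−mL=-1/2 → turn -1·90°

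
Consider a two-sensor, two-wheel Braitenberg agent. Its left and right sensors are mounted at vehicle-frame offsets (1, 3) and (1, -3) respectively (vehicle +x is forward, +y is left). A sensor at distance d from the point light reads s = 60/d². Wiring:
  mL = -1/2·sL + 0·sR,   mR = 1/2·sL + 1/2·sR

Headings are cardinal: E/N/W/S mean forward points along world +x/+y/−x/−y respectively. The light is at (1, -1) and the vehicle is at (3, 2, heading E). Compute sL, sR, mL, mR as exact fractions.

4/3 20/3 -2/3 4

left sensor world pos  = (4, 5); dL² = 45
right sensor world pos = (4, -1); dR² = 9
sL = 60/45 = 4/3
sR = 60/9 = 20/3
mL = -1/2·sL + 0·sR = -2/3
mR = 1/2·sL + 1/2·sR = 4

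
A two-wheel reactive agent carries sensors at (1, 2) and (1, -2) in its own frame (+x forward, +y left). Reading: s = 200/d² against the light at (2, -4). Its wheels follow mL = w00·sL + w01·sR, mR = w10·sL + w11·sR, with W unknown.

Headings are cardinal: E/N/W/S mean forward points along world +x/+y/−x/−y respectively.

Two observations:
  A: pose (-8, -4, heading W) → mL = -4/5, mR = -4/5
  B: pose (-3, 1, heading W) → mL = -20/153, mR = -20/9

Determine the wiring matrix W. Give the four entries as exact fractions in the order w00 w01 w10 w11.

obs A: pose=(-8,-4,W) → sL=8/5, sR=8/5, mL=-4/5, mR=-4/5
obs B: pose=(-3,1,W) → sL=40/9, sR=40/17, mL=-20/153, mR=-20/9
sensor matrix S = [[8/5, 8/5], [40/9, 40/17]]; det S = -512/153
solve [mL_A; mL_B] = S·[w00; w01] and [mR_A; mR_B] = S·[w10; w11]:
  w00 = 1/2, w01 = -1, w10 = -1/2, w11 = 0

1/2 -1 -1/2 0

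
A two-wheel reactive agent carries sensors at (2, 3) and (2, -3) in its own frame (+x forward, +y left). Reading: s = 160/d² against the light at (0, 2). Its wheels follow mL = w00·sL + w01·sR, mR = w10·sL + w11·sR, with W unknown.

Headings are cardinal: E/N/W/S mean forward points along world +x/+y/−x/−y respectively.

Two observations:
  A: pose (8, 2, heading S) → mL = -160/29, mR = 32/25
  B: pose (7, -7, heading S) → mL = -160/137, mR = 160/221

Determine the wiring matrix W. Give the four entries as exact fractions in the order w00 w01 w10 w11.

0 -1 1 0

obs A: pose=(8,2,S) → sL=32/25, sR=160/29, mL=-160/29, mR=32/25
obs B: pose=(7,-7,S) → sL=160/221, sR=160/137, mL=-160/137, mR=160/221
sensor matrix S = [[32/25, 160/29], [160/221, 160/137]]; det S = -10973184/4390165
solve [mL_A; mL_B] = S·[w00; w01] and [mR_A; mR_B] = S·[w10; w11]:
  w00 = 0, w01 = -1, w10 = 1, w11 = 0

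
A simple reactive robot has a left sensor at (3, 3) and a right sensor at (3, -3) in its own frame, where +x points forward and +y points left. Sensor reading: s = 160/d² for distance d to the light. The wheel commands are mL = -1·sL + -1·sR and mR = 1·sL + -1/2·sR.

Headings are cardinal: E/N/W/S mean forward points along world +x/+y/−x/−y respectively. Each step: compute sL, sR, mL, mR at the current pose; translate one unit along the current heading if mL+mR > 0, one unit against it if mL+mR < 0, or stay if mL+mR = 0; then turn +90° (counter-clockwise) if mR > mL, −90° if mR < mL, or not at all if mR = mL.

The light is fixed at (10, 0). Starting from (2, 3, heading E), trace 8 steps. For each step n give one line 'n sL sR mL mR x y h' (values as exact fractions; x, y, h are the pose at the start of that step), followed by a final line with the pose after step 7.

0 160/61 32/5 -2752/305 -176/305 2 3 E
1 8/9 20/9 -28/9 -2/9 1 3 N
2 32/29 160/169 -10048/4901 3088/4901 1 2 W
3 80/13 80/61 -5920/793 4360/793 2 2 S
4 160/61 32/5 -2752/305 -176/305 2 3 E
5 8/9 20/9 -28/9 -2/9 1 3 N
6 32/29 160/169 -10048/4901 3088/4901 1 2 W
7 80/13 80/61 -5920/793 4360/793 2 2 S
final 2 3 E

n=0: pose=(2,3,E); sL=160/61, sR=32/5; mL=-2752/305, mR=-176/305; mL+mR=-48/5 → advance -1; mR−mL=2576/305 → turn +1·90°
n=1: pose=(1,3,N); sL=8/9, sR=20/9; mL=-28/9, mR=-2/9; mL+mR=-10/3 → advance -1; mR−mL=26/9 → turn +1·90°
n=2: pose=(1,2,W); sL=32/29, sR=160/169; mL=-10048/4901, mR=3088/4901; mL+mR=-240/169 → advance -1; mR−mL=13136/4901 → turn +1·90°
n=3: pose=(2,2,S); sL=80/13, sR=80/61; mL=-5920/793, mR=4360/793; mL+mR=-120/61 → advance -1; mR−mL=10280/793 → turn +1·90°
n=4: pose=(2,3,E); sL=160/61, sR=32/5; mL=-2752/305, mR=-176/305; mL+mR=-48/5 → advance -1; mR−mL=2576/305 → turn +1·90°
n=5: pose=(1,3,N); sL=8/9, sR=20/9; mL=-28/9, mR=-2/9; mL+mR=-10/3 → advance -1; mR−mL=26/9 → turn +1·90°
n=6: pose=(1,2,W); sL=32/29, sR=160/169; mL=-10048/4901, mR=3088/4901; mL+mR=-240/169 → advance -1; mR−mL=13136/4901 → turn +1·90°
n=7: pose=(2,2,S); sL=80/13, sR=80/61; mL=-5920/793, mR=4360/793; mL+mR=-120/61 → advance -1; mR−mL=10280/793 → turn +1·90°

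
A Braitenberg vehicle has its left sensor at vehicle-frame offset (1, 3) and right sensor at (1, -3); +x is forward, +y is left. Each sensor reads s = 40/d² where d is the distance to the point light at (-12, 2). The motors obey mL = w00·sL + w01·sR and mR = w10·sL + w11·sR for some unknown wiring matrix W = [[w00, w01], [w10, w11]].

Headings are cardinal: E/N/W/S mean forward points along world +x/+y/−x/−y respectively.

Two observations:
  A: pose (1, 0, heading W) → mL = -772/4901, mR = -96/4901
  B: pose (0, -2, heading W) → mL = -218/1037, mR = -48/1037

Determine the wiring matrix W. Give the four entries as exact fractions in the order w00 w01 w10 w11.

1/2 -1 1/2 -1/2

obs A: pose=(1,0,W) → sL=40/169, sR=8/29, mL=-772/4901, mR=-96/4901
obs B: pose=(0,-2,W) → sL=4/17, sR=20/61, mL=-218/1037, mR=-48/1037
sensor matrix S = [[40/169, 8/29], [4/17, 20/61]]; det S = 64512/5082337
solve [mL_A; mL_B] = S·[w00; w01] and [mR_A; mR_B] = S·[w10; w11]:
  w00 = 1/2, w01 = -1, w10 = 1/2, w11 = -1/2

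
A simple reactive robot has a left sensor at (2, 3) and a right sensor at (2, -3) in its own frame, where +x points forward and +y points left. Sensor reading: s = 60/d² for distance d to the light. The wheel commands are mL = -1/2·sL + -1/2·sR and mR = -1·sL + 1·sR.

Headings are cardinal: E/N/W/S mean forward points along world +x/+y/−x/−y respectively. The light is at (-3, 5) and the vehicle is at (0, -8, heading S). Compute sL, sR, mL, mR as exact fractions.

20/87 4/15 -36/145 16/435

left sensor world pos  = (3, -10); dL² = 261
right sensor world pos = (-3, -10); dR² = 225
sL = 60/261 = 20/87
sR = 60/225 = 4/15
mL = -1/2·sL + -1/2·sR = -36/145
mR = -1·sL + 1·sR = 16/435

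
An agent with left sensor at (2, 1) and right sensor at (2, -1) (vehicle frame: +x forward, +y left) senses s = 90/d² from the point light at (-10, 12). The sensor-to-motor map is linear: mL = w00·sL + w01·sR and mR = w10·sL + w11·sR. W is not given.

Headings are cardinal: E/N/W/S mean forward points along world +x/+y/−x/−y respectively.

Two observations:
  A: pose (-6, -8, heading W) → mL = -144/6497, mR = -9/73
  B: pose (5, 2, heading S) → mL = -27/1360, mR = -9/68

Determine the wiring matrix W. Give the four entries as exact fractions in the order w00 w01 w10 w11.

obs A: pose=(-6,-8,W) → sL=18/89, sR=18/73, mL=-144/6497, mR=-9/73
obs B: pose=(5,2,S) → sL=9/40, sR=9/34, mL=-27/1360, mR=-9/68
sensor matrix S = [[18/89, 18/73], [9/40, 9/34]]; det S = -4293/2208980
solve [mL_A; mL_B] = S·[w00; w01] and [mR_A; mR_B] = S·[w10; w11]:
  w00 = 1/2, w01 = -1/2, w10 = 0, w11 = -1/2

1/2 -1/2 0 -1/2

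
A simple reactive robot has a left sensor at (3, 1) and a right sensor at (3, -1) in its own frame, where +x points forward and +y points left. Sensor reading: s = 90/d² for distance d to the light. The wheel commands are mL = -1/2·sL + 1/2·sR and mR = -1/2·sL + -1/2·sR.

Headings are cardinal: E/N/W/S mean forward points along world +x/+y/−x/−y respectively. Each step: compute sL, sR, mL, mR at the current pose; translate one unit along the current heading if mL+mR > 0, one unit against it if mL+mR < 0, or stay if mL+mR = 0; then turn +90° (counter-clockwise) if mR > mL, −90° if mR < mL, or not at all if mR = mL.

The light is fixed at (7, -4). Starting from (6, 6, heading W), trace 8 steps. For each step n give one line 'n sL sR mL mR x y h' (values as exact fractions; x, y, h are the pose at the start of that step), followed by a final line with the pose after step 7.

0 90/97 90/137 -1800/13289 -10530/13289 6 6 W
1 9/17 9/17 0 -9/17 7 6 N
2 90/109 90/73 1620/7957 -8190/7957 7 5 E
3 5/2 9/4 -1/8 -19/8 6 5 S
4 90/97 90/137 -1800/13289 -10530/13289 6 6 W
5 9/17 9/17 0 -9/17 7 6 N
6 90/109 90/73 1620/7957 -8190/7957 7 5 E
7 5/2 9/4 -1/8 -19/8 6 5 S
final 6 6 W

n=0: pose=(6,6,W); sL=90/97, sR=90/137; mL=-1800/13289, mR=-10530/13289; mL+mR=-90/97 → advance -1; mR−mL=-90/137 → turn -1·90°
n=1: pose=(7,6,N); sL=9/17, sR=9/17; mL=0, mR=-9/17; mL+mR=-9/17 → advance -1; mR−mL=-9/17 → turn -1·90°
n=2: pose=(7,5,E); sL=90/109, sR=90/73; mL=1620/7957, mR=-8190/7957; mL+mR=-90/109 → advance -1; mR−mL=-90/73 → turn -1·90°
n=3: pose=(6,5,S); sL=5/2, sR=9/4; mL=-1/8, mR=-19/8; mL+mR=-5/2 → advance -1; mR−mL=-9/4 → turn -1·90°
n=4: pose=(6,6,W); sL=90/97, sR=90/137; mL=-1800/13289, mR=-10530/13289; mL+mR=-90/97 → advance -1; mR−mL=-90/137 → turn -1·90°
n=5: pose=(7,6,N); sL=9/17, sR=9/17; mL=0, mR=-9/17; mL+mR=-9/17 → advance -1; mR−mL=-9/17 → turn -1·90°
n=6: pose=(7,5,E); sL=90/109, sR=90/73; mL=1620/7957, mR=-8190/7957; mL+mR=-90/109 → advance -1; mR−mL=-90/73 → turn -1·90°
n=7: pose=(6,5,S); sL=5/2, sR=9/4; mL=-1/8, mR=-19/8; mL+mR=-5/2 → advance -1; mR−mL=-9/4 → turn -1·90°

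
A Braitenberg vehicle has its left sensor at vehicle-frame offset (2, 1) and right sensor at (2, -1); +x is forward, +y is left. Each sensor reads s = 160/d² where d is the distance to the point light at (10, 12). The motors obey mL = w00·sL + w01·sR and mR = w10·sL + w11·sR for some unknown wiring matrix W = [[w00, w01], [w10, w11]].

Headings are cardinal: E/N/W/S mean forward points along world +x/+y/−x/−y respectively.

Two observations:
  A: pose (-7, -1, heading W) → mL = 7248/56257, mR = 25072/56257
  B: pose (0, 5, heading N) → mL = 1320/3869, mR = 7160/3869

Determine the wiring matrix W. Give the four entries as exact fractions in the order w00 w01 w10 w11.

1 -1/2 1 1/2

obs A: pose=(-7,-1,W) → sL=160/557, sR=32/101, mL=7248/56257, mR=25072/56257
obs B: pose=(0,5,N) → sL=80/73, sR=80/53, mL=1320/3869, mR=7160/3869
sensor matrix S = [[160/557, 32/101], [80/73, 80/53]]; det S = 18800640/217658333
solve [mL_A; mL_B] = S·[w00; w01] and [mR_A; mR_B] = S·[w10; w11]:
  w00 = 1, w01 = -1/2, w10 = 1, w11 = 1/2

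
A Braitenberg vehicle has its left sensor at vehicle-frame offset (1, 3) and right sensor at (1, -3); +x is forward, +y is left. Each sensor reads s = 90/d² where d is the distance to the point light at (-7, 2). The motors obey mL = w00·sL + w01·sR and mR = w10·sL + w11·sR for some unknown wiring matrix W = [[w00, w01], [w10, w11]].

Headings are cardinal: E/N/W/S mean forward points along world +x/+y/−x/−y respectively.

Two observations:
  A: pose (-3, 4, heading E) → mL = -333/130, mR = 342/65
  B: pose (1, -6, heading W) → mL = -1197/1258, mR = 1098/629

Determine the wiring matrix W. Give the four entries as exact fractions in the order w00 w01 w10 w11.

1/2 -1 1 1

obs A: pose=(-3,4,E) → sL=9/5, sR=45/13, mL=-333/130, mR=342/65
obs B: pose=(1,-6,W) → sL=9/17, sR=45/37, mL=-1197/1258, mR=1098/629
sensor matrix S = [[9/5, 45/13], [9/17, 45/37]]; det S = 2916/8177
solve [mL_A; mL_B] = S·[w00; w01] and [mR_A; mR_B] = S·[w10; w11]:
  w00 = 1/2, w01 = -1, w10 = 1, w11 = 1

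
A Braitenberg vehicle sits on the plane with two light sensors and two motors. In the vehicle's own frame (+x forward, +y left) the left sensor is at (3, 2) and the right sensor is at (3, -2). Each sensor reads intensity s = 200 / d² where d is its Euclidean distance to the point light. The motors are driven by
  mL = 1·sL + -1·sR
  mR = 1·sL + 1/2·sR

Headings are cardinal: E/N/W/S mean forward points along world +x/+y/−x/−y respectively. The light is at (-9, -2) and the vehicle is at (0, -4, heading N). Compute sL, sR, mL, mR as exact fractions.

left sensor world pos  = (-2, -1); dL² = 50
right sensor world pos = (2, -1); dR² = 122
sL = 200/50 = 4
sR = 200/122 = 100/61
mL = 1·sL + -1·sR = 144/61
mR = 1·sL + 1/2·sR = 294/61

4 100/61 144/61 294/61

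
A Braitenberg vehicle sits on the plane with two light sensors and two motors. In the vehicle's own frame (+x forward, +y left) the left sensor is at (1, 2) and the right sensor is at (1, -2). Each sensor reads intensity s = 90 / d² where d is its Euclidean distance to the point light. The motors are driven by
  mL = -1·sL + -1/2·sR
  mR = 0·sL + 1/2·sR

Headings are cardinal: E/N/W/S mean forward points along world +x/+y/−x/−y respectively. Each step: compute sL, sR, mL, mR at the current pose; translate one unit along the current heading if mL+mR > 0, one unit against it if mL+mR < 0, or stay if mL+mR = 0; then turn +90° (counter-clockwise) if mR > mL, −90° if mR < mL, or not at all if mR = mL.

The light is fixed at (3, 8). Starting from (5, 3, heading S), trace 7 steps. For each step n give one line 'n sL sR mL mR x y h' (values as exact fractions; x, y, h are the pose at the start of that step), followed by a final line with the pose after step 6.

n=0: pose=(5,3,S); sL=45/26, sR=5/2; mL=-155/52, mR=5/4; mL+mR=-45/26 → advance -1; mR−mL=55/13 → turn +1·90°
n=1: pose=(5,4,E); sL=90/13, sR=2; mL=-103/13, mR=1; mL+mR=-90/13 → advance -1; mR−mL=116/13 → turn +1·90°
n=2: pose=(4,4,N); sL=9, sR=5; mL=-23/2, mR=5/2; mL+mR=-9 → advance -1; mR−mL=14 → turn +1·90°
n=3: pose=(4,3,W); sL=90/49, sR=10; mL=-335/49, mR=5; mL+mR=-90/49 → advance -1; mR−mL=580/49 → turn +1·90°
n=4: pose=(5,3,S); sL=45/26, sR=5/2; mL=-155/52, mR=5/4; mL+mR=-45/26 → advance -1; mR−mL=55/13 → turn +1·90°
n=5: pose=(5,4,E); sL=90/13, sR=2; mL=-103/13, mR=1; mL+mR=-90/13 → advance -1; mR−mL=116/13 → turn +1·90°
n=6: pose=(4,4,N); sL=9, sR=5; mL=-23/2, mR=5/2; mL+mR=-9 → advance -1; mR−mL=14 → turn +1·90°

0 45/26 5/2 -155/52 5/4 5 3 S
1 90/13 2 -103/13 1 5 4 E
2 9 5 -23/2 5/2 4 4 N
3 90/49 10 -335/49 5 4 3 W
4 45/26 5/2 -155/52 5/4 5 3 S
5 90/13 2 -103/13 1 5 4 E
6 9 5 -23/2 5/2 4 4 N
final 4 3 W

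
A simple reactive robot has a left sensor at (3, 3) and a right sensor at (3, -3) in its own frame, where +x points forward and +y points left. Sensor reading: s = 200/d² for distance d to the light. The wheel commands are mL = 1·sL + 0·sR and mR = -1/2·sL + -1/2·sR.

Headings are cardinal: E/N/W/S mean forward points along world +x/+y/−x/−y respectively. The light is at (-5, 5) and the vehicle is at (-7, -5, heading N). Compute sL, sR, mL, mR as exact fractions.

left sensor world pos  = (-10, -2); dL² = 74
right sensor world pos = (-4, -2); dR² = 50
sL = 200/74 = 100/37
sR = 200/50 = 4
mL = 1·sL + 0·sR = 100/37
mR = -1/2·sL + -1/2·sR = -124/37

100/37 4 100/37 -124/37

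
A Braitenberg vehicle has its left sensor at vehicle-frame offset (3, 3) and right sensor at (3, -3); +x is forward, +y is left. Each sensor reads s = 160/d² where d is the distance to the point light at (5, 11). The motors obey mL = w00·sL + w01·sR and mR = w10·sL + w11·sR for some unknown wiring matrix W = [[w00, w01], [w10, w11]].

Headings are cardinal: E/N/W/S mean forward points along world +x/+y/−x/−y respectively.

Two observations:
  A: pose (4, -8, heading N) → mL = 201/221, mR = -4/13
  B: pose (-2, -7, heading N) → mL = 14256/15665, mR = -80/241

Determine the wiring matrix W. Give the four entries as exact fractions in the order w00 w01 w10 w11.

obs A: pose=(4,-8,N) → sL=10/17, sR=8/13, mL=201/221, mR=-4/13
obs B: pose=(-2,-7,N) → sL=32/65, sR=160/241, mL=14256/15665, mR=-80/241
sensor matrix S = [[10/17, 8/13], [32/65, 160/241]]; det S = 303168/3461965
solve [mL_A; mL_B] = S·[w00; w01] and [mR_A; mR_B] = S·[w10; w11]:
  w00 = 1/2, w01 = 1, w10 = 0, w11 = -1/2

1/2 1 0 -1/2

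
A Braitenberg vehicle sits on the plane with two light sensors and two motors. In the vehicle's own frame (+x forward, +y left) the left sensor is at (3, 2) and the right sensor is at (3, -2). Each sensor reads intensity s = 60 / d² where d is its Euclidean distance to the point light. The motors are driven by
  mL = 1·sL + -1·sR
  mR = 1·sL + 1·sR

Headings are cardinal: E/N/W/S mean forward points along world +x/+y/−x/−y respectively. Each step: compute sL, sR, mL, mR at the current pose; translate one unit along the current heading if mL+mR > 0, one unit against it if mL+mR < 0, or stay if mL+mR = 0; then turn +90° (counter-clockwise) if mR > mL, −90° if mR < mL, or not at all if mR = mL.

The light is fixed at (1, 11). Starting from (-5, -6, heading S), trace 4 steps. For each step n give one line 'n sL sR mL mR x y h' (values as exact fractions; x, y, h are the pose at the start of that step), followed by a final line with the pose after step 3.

n=0: pose=(-5,-6,S); sL=15/104, sR=15/116; mL=45/3016, mR=825/3016; mL+mR=15/52 → advance +1; mR−mL=15/58 → turn +1·90°
n=1: pose=(-5,-7,E); sL=12/53, sR=60/409; mL=1728/21677, mR=8088/21677; mL+mR=24/53 → advance +1; mR−mL=120/409 → turn +1·90°
n=2: pose=(-4,-7,N); sL=30/137, sR=10/39; mL=-200/5343, mR=2540/5343; mL+mR=60/137 → advance +1; mR−mL=20/39 → turn +1·90°
n=3: pose=(-4,-6,W); sL=12/85, sR=60/289; mL=-96/1445, mR=504/1445; mL+mR=24/85 → advance +1; mR−mL=120/289 → turn +1·90°

0 15/104 15/116 45/3016 825/3016 -5 -6 S
1 12/53 60/409 1728/21677 8088/21677 -5 -7 E
2 30/137 10/39 -200/5343 2540/5343 -4 -7 N
3 12/85 60/289 -96/1445 504/1445 -4 -6 W
final -5 -6 S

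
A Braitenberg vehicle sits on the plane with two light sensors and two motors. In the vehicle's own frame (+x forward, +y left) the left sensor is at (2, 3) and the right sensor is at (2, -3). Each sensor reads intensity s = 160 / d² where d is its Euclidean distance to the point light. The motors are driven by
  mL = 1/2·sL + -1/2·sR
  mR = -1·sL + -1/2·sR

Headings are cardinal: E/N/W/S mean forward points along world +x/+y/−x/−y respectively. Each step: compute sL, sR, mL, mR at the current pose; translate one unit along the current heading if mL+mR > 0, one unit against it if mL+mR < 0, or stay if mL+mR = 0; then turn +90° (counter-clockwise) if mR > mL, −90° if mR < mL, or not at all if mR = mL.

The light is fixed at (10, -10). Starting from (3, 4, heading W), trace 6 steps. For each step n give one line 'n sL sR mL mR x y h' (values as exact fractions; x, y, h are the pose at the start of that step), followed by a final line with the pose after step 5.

0 80/101 16/37 672/3737 -3768/3737 3 4 W
1 160/337 32/53 -1152/17861 -13872/17861 4 4 N
2 10/17 40/29 -195/493 -630/493 4 3 E
3 160/137 160/221 6720/30277 -46320/30277 3 3 S
4 80/101 16/37 672/3737 -3768/3737 3 4 W
5 160/337 32/53 -1152/17861 -13872/17861 4 4 N
final 4 3 E

n=0: pose=(3,4,W); sL=80/101, sR=16/37; mL=672/3737, mR=-3768/3737; mL+mR=-3096/3737 → advance -1; mR−mL=-120/101 → turn -1·90°
n=1: pose=(4,4,N); sL=160/337, sR=32/53; mL=-1152/17861, mR=-13872/17861; mL+mR=-15024/17861 → advance -1; mR−mL=-240/337 → turn -1·90°
n=2: pose=(4,3,E); sL=10/17, sR=40/29; mL=-195/493, mR=-630/493; mL+mR=-825/493 → advance -1; mR−mL=-15/17 → turn -1·90°
n=3: pose=(3,3,S); sL=160/137, sR=160/221; mL=6720/30277, mR=-46320/30277; mL+mR=-39600/30277 → advance -1; mR−mL=-240/137 → turn -1·90°
n=4: pose=(3,4,W); sL=80/101, sR=16/37; mL=672/3737, mR=-3768/3737; mL+mR=-3096/3737 → advance -1; mR−mL=-120/101 → turn -1·90°
n=5: pose=(4,4,N); sL=160/337, sR=32/53; mL=-1152/17861, mR=-13872/17861; mL+mR=-15024/17861 → advance -1; mR−mL=-240/337 → turn -1·90°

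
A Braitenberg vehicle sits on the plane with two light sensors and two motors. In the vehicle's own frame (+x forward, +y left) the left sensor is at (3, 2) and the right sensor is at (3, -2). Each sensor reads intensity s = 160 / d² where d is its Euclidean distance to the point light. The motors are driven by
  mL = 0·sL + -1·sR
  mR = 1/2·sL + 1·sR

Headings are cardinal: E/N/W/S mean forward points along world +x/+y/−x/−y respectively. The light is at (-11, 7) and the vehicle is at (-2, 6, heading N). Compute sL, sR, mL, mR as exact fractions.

160/53 32/25 -32/25 3696/1325

left sensor world pos  = (-4, 9); dL² = 53
right sensor world pos = (0, 9); dR² = 125
sL = 160/53 = 160/53
sR = 160/125 = 32/25
mL = 0·sL + -1·sR = -32/25
mR = 1/2·sL + 1·sR = 3696/1325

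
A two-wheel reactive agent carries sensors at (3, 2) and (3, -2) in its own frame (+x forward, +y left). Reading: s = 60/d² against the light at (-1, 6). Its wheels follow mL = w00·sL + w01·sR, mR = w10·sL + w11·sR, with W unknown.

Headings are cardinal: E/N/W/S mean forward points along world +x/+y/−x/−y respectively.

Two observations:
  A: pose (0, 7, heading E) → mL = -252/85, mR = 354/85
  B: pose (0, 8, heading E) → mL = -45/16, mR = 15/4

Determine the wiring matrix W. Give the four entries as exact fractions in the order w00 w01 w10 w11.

-1/2 -1/2 1 1/2

obs A: pose=(0,7,E) → sL=12/5, sR=60/17, mL=-252/85, mR=354/85
obs B: pose=(0,8,E) → sL=15/8, sR=15/4, mL=-45/16, mR=15/4
sensor matrix S = [[12/5, 60/17], [15/8, 15/4]]; det S = 81/34
solve [mL_A; mL_B] = S·[w00; w01] and [mR_A; mR_B] = S·[w10; w11]:
  w00 = -1/2, w01 = -1/2, w10 = 1, w11 = 1/2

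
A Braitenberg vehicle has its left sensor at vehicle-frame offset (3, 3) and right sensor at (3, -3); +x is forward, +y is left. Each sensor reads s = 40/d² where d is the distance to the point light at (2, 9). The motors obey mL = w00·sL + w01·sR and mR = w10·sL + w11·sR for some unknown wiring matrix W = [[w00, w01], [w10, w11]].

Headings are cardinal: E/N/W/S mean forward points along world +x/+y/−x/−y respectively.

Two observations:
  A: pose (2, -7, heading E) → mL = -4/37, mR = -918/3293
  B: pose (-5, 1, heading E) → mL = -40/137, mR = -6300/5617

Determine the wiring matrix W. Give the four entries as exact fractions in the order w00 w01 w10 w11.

0 -1 -1 -1/2

obs A: pose=(2,-7,E) → sL=20/89, sR=4/37, mL=-4/37, mR=-918/3293
obs B: pose=(-5,1,E) → sL=40/41, sR=40/137, mL=-40/137, mR=-6300/5617
sensor matrix S = [[20/89, 4/37], [40/41, 40/137]]; det S = -737280/18496781
solve [mL_A; mL_B] = S·[w00; w01] and [mR_A; mR_B] = S·[w10; w11]:
  w00 = 0, w01 = -1, w10 = -1, w11 = -1/2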